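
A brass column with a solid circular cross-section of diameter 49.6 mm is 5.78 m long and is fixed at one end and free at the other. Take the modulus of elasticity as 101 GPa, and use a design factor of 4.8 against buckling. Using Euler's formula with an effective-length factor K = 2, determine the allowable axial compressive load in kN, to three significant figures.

P_allow = 0.462 kN

I = πd⁴/64 = π×49.6⁴/64 = 297100 mm⁴.
Effective length L_e = KL = 2×5.78 m = 11560 mm.
Euler critical load P_cr = π²EI/L_e² = π²×101000×297100/11560² = 2216 N.
P_allow = P_cr/n = 2216/4.8 = 461.7 N.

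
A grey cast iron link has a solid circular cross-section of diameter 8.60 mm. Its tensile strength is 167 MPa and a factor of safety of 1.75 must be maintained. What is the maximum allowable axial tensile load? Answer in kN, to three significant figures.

F_allow = 5.54 kN

σ_allow = 167/1.75 = 95.43 MPa.
A = πd²/4 = π×8.60²/4 = 58.09 mm².
F_allow = σ_allow × A = 95.43×58.09 = 5543 N.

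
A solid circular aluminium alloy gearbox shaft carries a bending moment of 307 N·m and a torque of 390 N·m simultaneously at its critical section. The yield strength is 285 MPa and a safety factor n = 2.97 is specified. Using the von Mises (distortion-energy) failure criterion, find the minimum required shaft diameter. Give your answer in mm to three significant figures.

d = 36.5 mm

σ_allow = σ_y/n = 285/2.97 = 95.96 MPa.
For a solid shaft σ_b = 32M/(πd³) and τ = 16T/(πd³), so the von Mises stress is σ' = (16/πd³)·√(4M²+3T²).
√(4M²+3T²) = √(4×(307000)² + 3×(390000)²) = 912900 N·mm.
d³ = 16×912900/(π×95.96) = 48450 mm³.
d = 36.46 mm.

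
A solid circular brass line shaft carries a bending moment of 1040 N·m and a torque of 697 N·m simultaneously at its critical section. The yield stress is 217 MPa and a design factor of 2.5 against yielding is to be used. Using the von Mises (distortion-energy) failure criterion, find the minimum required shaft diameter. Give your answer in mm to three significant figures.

σ_allow = σ_y/n = 217/2.5 = 86.80 MPa.
For a solid shaft σ_b = 32M/(πd³) and τ = 16T/(πd³), so the von Mises stress is σ' = (16/πd³)·√(4M²+3T²).
√(4M²+3T²) = √(4×(1.040×10^6)² + 3×(697000)²) = 2.405×10^6 N·mm.
d³ = 16×2.405×10^6/(π×86.80) = 141100 mm³.
d = 52.06 mm.

d = 52.1 mm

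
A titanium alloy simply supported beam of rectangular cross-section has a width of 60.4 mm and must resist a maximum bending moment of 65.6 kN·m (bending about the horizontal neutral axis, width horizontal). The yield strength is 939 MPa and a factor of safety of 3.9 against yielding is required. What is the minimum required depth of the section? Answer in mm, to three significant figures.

h = 165 mm

σ_allow = 939/3.9 = 240.8 MPa.
For a rectangular section σ = 6M/(bh²), so h² = 6M/(b σ_allow) = 6×6.5600×10^7/(60.4×240.8) = 27070 mm².
h = 164.5 mm.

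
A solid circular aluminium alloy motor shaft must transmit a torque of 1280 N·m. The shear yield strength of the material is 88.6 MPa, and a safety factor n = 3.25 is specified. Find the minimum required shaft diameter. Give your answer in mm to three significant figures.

d = 62.1 mm

Allowable shear stress τ_allow = 88.6/3.25 = 27.26 MPa.
For a solid shaft τ = 16T/(πd³), so d³ = 16T/(π τ_allow) = 16×1280000/(π×27.26) = 239100 mm³.
d = (239100)^(1/3) = 62.07 mm.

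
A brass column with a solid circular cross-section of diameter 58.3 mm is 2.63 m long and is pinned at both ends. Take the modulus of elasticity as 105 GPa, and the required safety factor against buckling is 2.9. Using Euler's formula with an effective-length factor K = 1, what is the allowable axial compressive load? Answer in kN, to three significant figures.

I = πd⁴/64 = π×58.3⁴/64 = 567100 mm⁴.
Effective length L_e = KL = 1×2.63 m = 2630 mm.
Euler critical load P_cr = π²EI/L_e² = π²×105000×567100/2630² = 84960 N.
P_allow = P_cr/n = 84960/2.9 = 29300 N.

P_allow = 29.3 kN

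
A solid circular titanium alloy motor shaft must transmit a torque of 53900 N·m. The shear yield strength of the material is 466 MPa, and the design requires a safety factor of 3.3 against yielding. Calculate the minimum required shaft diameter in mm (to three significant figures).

d = 125 mm

Allowable shear stress τ_allow = 466/3.3 = 141.2 MPa.
For a solid shaft τ = 16T/(πd³), so d³ = 16T/(π τ_allow) = 16×5.3900×10^7/(π×141.2) = 1.944×10^6 mm³.
d = (1.944×10^6)^(1/3) = 124.8 mm.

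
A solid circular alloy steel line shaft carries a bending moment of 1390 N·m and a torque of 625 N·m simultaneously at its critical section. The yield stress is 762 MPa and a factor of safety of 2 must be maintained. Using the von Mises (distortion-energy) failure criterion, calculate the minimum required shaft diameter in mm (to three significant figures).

d = 34.2 mm

σ_allow = σ_y/n = 762/2 = 381.0 MPa.
For a solid shaft σ_b = 32M/(πd³) and τ = 16T/(πd³), so the von Mises stress is σ' = (16/πd³)·√(4M²+3T²).
√(4M²+3T²) = √(4×(1.390×10^6)² + 3×(625000)²) = 2.983×10^6 N·mm.
d³ = 16×2.983×10^6/(π×381.0) = 39880 mm³.
d = 34.17 mm.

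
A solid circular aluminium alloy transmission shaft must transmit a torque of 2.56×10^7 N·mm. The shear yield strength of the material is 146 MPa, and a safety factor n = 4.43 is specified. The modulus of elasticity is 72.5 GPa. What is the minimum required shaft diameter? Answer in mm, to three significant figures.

Allowable shear stress τ_allow = 146/4.43 = 32.96 MPa.
For a solid shaft τ = 16T/(πd³), so d³ = 16T/(π τ_allow) = 16×2.5600×10^7/(π×32.96) = 3.956×10^6 mm³.
d = (3.956×10^6)^(1/3) = 158.2 mm.

d = 158 mm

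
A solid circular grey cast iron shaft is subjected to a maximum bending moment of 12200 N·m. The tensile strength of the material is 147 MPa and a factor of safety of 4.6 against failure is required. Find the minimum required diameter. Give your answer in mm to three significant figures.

σ_allow = 147/4.6 = 31.96 MPa.
For a solid circular section σ = 32M/(πd³), so d³ = 32M/(π σ_allow) = 32×1.2200×10^7/(π×31.96) = 3.889×10^6 mm³.
d = 157.3 mm.

d = 157 mm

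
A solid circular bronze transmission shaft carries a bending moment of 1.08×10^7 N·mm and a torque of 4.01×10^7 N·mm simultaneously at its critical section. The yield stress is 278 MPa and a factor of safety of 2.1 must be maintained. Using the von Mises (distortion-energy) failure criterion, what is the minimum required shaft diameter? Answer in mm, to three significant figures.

d = 141 mm

σ_allow = σ_y/n = 278/2.1 = 132.4 MPa.
For a solid shaft σ_b = 32M/(πd³) and τ = 16T/(πd³), so the von Mises stress is σ' = (16/πd³)·√(4M²+3T²).
√(4M²+3T²) = √(4×(1.080×10^7)² + 3×(4.010×10^7)²) = 7.274×10^7 N·mm.
d³ = 16×7.274×10^7/(π×132.4) = 2.798×10^6 mm³.
d = 140.9 mm.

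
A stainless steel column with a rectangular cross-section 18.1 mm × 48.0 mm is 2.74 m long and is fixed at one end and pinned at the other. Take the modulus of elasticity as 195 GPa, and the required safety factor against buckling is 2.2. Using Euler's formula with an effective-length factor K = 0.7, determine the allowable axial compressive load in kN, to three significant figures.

P_allow = 5.64 kN

Buckling occurs about the weak axis: I_min = h·b³/12 = 48.0×18.1³/12 = 23720 mm⁴ (b = 18.1 mm is the smaller dimension).
Effective length L_e = KL = 0.7×2.74 m = 1918 mm.
Euler critical load P_cr = π²EI/L_e² = π²×195000×23720/1918² = 12410 N.
P_allow = P_cr/n = 12410/2.2 = 5640 N.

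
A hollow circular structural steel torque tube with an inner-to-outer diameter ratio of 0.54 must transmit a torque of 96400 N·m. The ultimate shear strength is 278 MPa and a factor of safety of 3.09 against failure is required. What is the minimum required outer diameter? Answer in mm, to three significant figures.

τ_allow = 278/3.09 = 89.97 MPa.
For a hollow shaft τ = 16T/[πd_o³(1−k⁴)] with k = 0.54, so 1−k⁴ = 0.9150.
d_o³ = 16T/[π τ_allow (1−k⁴)] = 16×9.6400×10^7/(π×89.97×0.9150) = 5.964×10^6 mm³.
d_o = 181.4 mm.

d_o = 181 mm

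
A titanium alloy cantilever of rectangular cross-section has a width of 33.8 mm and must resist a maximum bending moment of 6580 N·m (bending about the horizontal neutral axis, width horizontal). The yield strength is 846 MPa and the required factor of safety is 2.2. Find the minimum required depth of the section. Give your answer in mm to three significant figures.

h = 55.1 mm

σ_allow = 846/2.2 = 384.5 MPa.
For a rectangular section σ = 6M/(bh²), so h² = 6M/(b σ_allow) = 6×6580000/(33.8×384.5) = 3037 mm².
h = 55.11 mm.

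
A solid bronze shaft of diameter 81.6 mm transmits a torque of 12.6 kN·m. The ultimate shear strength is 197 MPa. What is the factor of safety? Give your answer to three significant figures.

n = 1.67

τ = 16T/(πd³) = 16×1.2600×10^7/(π×81.6³) = 118.1 MPa.
n = τ_limit/τ = 197/118.1 = 1.668.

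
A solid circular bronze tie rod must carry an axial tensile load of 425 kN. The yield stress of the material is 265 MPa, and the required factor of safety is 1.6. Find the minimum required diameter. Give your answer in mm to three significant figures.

d = 57.2 mm

Allowable stress σ_allow = 265/1.6 = 165.6 MPa.
Required area A = F/σ_allow = 425000/165.6 = 2566 mm².
A = πd²/4 → d = √(4A/π) = 57.16 mm.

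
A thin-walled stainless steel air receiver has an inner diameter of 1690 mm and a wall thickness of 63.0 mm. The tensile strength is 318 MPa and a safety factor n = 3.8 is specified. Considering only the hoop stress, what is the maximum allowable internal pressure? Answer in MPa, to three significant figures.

σ_allow = 318/3.8 = 83.68 MPa.
σ_h = pD/(2t) → p_allow = 2σ_allow t/D = 2×83.68×63.0/1690 = 6.239 MPa.

p_allow = 6.24 MPa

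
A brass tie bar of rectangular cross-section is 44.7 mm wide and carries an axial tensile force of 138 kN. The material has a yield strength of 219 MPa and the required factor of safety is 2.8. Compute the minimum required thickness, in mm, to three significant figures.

t = 39.5 mm

σ_allow = 219/2.8 = 78.21 MPa.
Required area A = F/σ_allow = 138000/78.21 = 1764 mm².
t = A/w = 1764/44.7 = 39.47 mm.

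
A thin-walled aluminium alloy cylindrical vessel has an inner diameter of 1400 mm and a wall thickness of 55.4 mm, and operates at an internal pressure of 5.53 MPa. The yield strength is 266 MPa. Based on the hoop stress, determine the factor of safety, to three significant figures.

σ_h = pD/(2t) = 5.53×1400/(2×55.4) = 69.87 MPa.
n = 266/69.87 = 3.807.

n = 3.81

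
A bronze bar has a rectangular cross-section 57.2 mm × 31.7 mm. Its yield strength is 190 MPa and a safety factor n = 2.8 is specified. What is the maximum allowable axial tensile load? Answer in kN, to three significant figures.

F_allow = 123 kN

σ_allow = 190/2.8 = 67.86 MPa.
A = 57.2×31.7 = 1813 mm².
F_allow = σ_allow × A = 67.86×1813 = 123000 N.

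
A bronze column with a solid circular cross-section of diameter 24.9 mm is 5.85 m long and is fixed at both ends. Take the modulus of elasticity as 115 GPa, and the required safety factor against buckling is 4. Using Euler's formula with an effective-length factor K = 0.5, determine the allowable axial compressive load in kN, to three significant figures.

I = πd⁴/64 = π×24.9⁴/64 = 18870 mm⁴.
Effective length L_e = KL = 0.5×5.85 m = 2925 mm.
Euler critical load P_cr = π²EI/L_e² = π²×115000×18870/2925² = 2503 N.
P_allow = P_cr/n = 2503/4 = 625.8 N.

P_allow = 0.626 kN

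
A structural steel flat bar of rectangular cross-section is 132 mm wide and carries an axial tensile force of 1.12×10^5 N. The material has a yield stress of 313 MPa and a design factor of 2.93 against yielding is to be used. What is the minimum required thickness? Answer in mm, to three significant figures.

t = 7.94 mm

σ_allow = 313/2.93 = 106.8 MPa.
Required area A = F/σ_allow = 112000/106.8 = 1048 mm².
t = A/w = 1048/132 = 7.943 mm.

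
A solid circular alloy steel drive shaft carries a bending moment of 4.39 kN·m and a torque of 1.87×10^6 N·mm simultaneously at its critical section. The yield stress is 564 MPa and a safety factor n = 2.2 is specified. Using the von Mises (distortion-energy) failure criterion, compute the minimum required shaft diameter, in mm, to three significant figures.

d = 57.1 mm

σ_allow = σ_y/n = 564/2.2 = 256.4 MPa.
For a solid shaft σ_b = 32M/(πd³) and τ = 16T/(πd³), so the von Mises stress is σ' = (16/πd³)·√(4M²+3T²).
√(4M²+3T²) = √(4×(4.390×10^6)² + 3×(1.870×10^6)²) = 9.358×10^6 N·mm.
d³ = 16×9.358×10^6/(π×256.4) = 185900 mm³.
d = 57.07 mm.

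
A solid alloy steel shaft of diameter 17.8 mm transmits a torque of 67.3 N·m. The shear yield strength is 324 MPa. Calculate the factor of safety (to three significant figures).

τ = 16T/(πd³) = 16×67300/(π×17.8³) = 60.78 MPa.
n = τ_limit/τ = 324/60.78 = 5.331.

n = 5.33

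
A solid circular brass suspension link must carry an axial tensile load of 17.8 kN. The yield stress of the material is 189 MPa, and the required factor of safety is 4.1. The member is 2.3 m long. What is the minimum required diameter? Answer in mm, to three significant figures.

d = 22.2 mm

Allowable stress σ_allow = 189/4.1 = 46.10 MPa.
Required area A = F/σ_allow = 17800/46.10 = 386.1 mm².
A = πd²/4 → d = √(4A/π) = 22.17 mm.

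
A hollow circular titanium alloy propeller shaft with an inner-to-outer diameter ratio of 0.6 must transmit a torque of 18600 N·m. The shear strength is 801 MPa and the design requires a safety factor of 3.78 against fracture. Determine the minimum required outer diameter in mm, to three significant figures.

τ_allow = 801/3.78 = 211.9 MPa.
For a hollow shaft τ = 16T/[πd_o³(1−k⁴)] with k = 0.6, so 1−k⁴ = 0.8704.
d_o³ = 16T/[π τ_allow (1−k⁴)] = 16×1.8600×10^7/(π×211.9×0.8704) = 513600 mm³.
d_o = 80.08 mm.

d_o = 80.1 mm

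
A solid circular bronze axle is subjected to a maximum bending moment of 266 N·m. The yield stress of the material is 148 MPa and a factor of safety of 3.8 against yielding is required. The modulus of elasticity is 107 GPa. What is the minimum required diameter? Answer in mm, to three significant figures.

σ_allow = 148/3.8 = 38.95 MPa.
For a solid circular section σ = 32M/(πd³), so d³ = 32M/(π σ_allow) = 32×266000/(π×38.95) = 69570 mm³.
d = 41.13 mm.

d = 41.1 mm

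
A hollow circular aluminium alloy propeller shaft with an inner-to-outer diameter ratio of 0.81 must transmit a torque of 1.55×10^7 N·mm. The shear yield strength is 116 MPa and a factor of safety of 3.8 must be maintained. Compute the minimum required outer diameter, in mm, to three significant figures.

τ_allow = 116/3.8 = 30.53 MPa.
For a hollow shaft τ = 16T/[πd_o³(1−k⁴)] with k = 0.81, so 1−k⁴ = 0.5695.
d_o³ = 16T/[π τ_allow (1−k⁴)] = 16×1.5500×10^7/(π×30.53×0.5695) = 4.541×10^6 mm³.
d_o = 165.6 mm.

d_o = 166 mm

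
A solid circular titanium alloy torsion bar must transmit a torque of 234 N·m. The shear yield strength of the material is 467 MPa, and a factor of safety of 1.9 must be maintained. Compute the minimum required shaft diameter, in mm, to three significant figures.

Allowable shear stress τ_allow = 467/1.9 = 245.8 MPa.
For a solid shaft τ = 16T/(πd³), so d³ = 16T/(π τ_allow) = 16×234000/(π×245.8) = 4849 mm³.
d = (4849)^(1/3) = 16.93 mm.

d = 16.9 mm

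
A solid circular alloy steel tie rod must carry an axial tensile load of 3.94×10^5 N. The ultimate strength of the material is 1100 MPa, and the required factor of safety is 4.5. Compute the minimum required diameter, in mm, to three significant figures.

d = 45.3 mm

Allowable stress σ_allow = 1100/4.5 = 244.4 MPa.
Required area A = F/σ_allow = 394000/244.4 = 1612 mm².
A = πd²/4 → d = √(4A/π) = 45.30 mm.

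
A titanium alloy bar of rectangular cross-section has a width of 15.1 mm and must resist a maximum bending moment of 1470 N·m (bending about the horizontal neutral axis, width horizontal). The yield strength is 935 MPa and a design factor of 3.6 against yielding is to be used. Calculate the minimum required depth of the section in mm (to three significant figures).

h = 47.4 mm

σ_allow = 935/3.6 = 259.7 MPa.
For a rectangular section σ = 6M/(bh²), so h² = 6M/(b σ_allow) = 6×1470000/(15.1×259.7) = 2249 mm².
h = 47.42 mm.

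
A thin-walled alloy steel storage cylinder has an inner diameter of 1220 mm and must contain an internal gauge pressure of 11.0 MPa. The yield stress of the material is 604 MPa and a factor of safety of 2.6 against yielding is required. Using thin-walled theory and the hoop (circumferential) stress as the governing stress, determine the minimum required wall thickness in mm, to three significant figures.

σ_allow = 604/2.6 = 232.3 MPa.
Hoop stress σ_h = pD/(2t), so t = pD/(2σ_allow) = 11.0×1220/(2×232.3) = 28.88 mm.

t = 28.9 mm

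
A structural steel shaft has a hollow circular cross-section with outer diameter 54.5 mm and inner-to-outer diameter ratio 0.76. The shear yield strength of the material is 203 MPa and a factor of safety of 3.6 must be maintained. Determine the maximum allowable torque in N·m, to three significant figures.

T_allow = 1190 N·m

τ_allow = 203/3.6 = 56.39 MPa.
For a hollow shaft T_allow = τ_allow·πd_o³(1−k⁴)/16 with 1−k⁴ = 0.6664, so πd_o³(1−k⁴)/16 = 21180 mm³.
T_allow = 56.39×21180 = 1.194×10^6 N·mm = 1194 N·m.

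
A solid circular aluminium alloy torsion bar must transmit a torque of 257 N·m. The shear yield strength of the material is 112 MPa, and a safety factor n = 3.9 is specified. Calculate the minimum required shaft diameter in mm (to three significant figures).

Allowable shear stress τ_allow = 112/3.9 = 28.72 MPa.
For a solid shaft τ = 16T/(πd³), so d³ = 16T/(π τ_allow) = 16×257000/(π×28.72) = 45580 mm³.
d = (45580)^(1/3) = 35.72 mm.

d = 35.7 mm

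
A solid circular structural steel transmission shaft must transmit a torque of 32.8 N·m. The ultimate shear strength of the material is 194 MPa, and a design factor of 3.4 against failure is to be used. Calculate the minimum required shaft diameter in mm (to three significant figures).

Allowable shear stress τ_allow = 194/3.4 = 57.06 MPa.
For a solid shaft τ = 16T/(πd³), so d³ = 16T/(π τ_allow) = 16×32800/(π×57.06) = 2928 mm³.
d = (2928)^(1/3) = 14.31 mm.

d = 14.3 mm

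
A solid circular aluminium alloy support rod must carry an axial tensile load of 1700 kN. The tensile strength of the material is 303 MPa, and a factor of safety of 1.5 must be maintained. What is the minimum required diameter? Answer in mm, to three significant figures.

d = 104 mm

Allowable stress σ_allow = 303/1.5 = 202.0 MPa.
Required area A = F/σ_allow = 1700000/202.0 = 8416 mm².
A = πd²/4 → d = √(4A/π) = 103.5 mm.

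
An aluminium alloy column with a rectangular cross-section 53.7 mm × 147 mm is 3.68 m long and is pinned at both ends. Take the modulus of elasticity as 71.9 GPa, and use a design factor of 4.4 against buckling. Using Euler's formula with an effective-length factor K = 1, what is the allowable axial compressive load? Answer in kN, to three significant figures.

P_allow = 22.6 kN

Buckling occurs about the weak axis: I_min = h·b³/12 = 147×53.7³/12 = 1.897×10^6 mm⁴ (b = 53.7 mm is the smaller dimension).
Effective length L_e = KL = 1×3.68 m = 3680 mm.
Euler critical load P_cr = π²EI/L_e² = π²×71900×1.897×10^6/3680² = 99400 N.
P_allow = P_cr/n = 99400/4.4 = 22590 N.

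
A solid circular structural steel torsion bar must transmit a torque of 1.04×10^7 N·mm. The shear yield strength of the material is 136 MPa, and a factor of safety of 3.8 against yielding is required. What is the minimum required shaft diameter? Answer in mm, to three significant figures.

Allowable shear stress τ_allow = 136/3.8 = 35.79 MPa.
For a solid shaft τ = 16T/(πd³), so d³ = 16T/(π τ_allow) = 16×1.0400×10^7/(π×35.79) = 1.480×10^6 mm³.
d = (1.480×10^6)^(1/3) = 114.0 mm.

d = 114 mm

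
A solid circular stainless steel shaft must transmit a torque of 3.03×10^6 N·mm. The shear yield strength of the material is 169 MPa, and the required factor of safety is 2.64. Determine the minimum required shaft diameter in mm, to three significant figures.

d = 62.2 mm

Allowable shear stress τ_allow = 169/2.64 = 64.02 MPa.
For a solid shaft τ = 16T/(πd³), so d³ = 16T/(π τ_allow) = 16×3030000/(π×64.02) = 241100 mm³.
d = (241100)^(1/3) = 62.24 mm.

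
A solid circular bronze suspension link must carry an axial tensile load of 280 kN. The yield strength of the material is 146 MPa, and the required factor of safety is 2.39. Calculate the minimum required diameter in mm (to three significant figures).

Allowable stress σ_allow = 146/2.39 = 61.09 MPa.
Required area A = F/σ_allow = 280000/61.09 = 4584 mm².
A = πd²/4 → d = √(4A/π) = 76.39 mm.

d = 76.4 mm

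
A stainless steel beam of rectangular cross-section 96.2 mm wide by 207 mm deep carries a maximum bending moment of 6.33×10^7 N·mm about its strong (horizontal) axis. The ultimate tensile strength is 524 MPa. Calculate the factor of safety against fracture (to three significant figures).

Section modulus S = bh²/6 = 96.2×207²/6 = 687000 mm³.
σ = M/S = 6.3300×10^7/687000 = 92.14 MPa.
n = 524/92.14 = 5.687.

n = 5.69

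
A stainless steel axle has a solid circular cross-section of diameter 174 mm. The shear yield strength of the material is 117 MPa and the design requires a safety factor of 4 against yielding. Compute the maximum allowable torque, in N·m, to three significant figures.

T_allow = 30300 N·m

τ_allow = 117/4 = 29.25 MPa.
For a solid shaft T_allow = τ_allow·πd³/16; πd³/16 = π×174³/16 = 1.034×10^6 mm³.
T_allow = 29.25×1.034×10^6 = 3.026×10^7 N·mm = 30260 N·m.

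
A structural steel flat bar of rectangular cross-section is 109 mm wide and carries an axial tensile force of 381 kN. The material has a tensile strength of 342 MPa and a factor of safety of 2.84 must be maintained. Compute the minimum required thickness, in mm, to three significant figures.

σ_allow = 342/2.84 = 120.4 MPa.
Required area A = F/σ_allow = 381000/120.4 = 3164 mm².
t = A/w = 3164/109 = 29.03 mm.

t = 29.0 mm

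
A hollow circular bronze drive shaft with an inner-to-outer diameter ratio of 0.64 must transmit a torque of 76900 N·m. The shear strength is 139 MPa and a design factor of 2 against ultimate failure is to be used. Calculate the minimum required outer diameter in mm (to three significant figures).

τ_allow = 139/2 = 69.50 MPa.
For a hollow shaft τ = 16T/[πd_o³(1−k⁴)] with k = 0.64, so 1−k⁴ = 0.8322.
d_o³ = 16T/[π τ_allow (1−k⁴)] = 16×7.6900×10^7/(π×69.50×0.8322) = 6.771×10^6 mm³.
d_o = 189.2 mm.

d_o = 189 mm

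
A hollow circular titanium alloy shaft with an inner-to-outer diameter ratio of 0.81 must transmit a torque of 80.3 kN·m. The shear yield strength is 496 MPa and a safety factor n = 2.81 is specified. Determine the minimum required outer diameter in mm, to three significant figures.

d_o = 160 mm

τ_allow = 496/2.81 = 176.5 MPa.
For a hollow shaft τ = 16T/[πd_o³(1−k⁴)] with k = 0.81, so 1−k⁴ = 0.5695.
d_o³ = 16T/[π τ_allow (1−k⁴)] = 16×8.0300×10^7/(π×176.5×0.5695) = 4.068×10^6 mm³.
d_o = 159.6 mm.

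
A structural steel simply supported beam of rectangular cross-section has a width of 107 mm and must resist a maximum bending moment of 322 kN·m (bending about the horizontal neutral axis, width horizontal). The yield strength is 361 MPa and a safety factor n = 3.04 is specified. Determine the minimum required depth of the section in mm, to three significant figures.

h = 390 mm

σ_allow = 361/3.04 = 118.8 MPa.
For a rectangular section σ = 6M/(bh²), so h² = 6M/(b σ_allow) = 6×3.2200×10^8/(107×118.8) = 152100 mm².
h = 389.9 mm.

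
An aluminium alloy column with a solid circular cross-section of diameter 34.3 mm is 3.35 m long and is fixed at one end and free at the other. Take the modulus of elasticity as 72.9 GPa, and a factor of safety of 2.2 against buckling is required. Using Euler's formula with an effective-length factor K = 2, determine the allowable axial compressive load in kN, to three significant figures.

I = πd⁴/64 = π×34.3⁴/64 = 67940 mm⁴.
Effective length L_e = KL = 2×3.35 m = 6700 mm.
Euler critical load P_cr = π²EI/L_e² = π²×72900×67940/6700² = 1089 N.
P_allow = P_cr/n = 1089/2.2 = 495.0 N.

P_allow = 0.495 kN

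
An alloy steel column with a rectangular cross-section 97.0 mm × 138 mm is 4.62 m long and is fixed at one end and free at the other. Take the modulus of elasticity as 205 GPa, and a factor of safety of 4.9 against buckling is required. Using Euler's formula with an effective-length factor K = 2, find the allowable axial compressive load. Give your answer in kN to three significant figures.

Buckling occurs about the weak axis: I_min = h·b³/12 = 138×97.0³/12 = 1.050×10^7 mm⁴ (b = 97.0 mm is the smaller dimension).
Effective length L_e = KL = 2×4.62 m = 9240 mm.
Euler critical load P_cr = π²EI/L_e² = π²×205000×1.050×10^7/9240² = 248700 N.
P_allow = P_cr/n = 248700/4.9 = 50760 N.

P_allow = 50.8 kN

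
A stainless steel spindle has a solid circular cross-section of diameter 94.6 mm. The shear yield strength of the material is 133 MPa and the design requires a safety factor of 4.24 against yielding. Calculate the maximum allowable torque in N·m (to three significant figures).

τ_allow = 133/4.24 = 31.37 MPa.
For a solid shaft T_allow = τ_allow·πd³/16; πd³/16 = π×94.6³/16 = 166200 mm³.
T_allow = 31.37×166200 = 5.214×10^6 N·mm = 5214 N·m.

T_allow = 5210 N·m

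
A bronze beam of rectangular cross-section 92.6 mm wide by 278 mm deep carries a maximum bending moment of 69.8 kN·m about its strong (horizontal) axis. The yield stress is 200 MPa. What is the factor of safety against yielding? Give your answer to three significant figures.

Section modulus S = bh²/6 = 92.6×278²/6 = 1.193×10^6 mm³.
σ = M/S = 6.9800×10^7/1.193×10^6 = 58.52 MPa.
n = 200/58.52 = 3.418.

n = 3.42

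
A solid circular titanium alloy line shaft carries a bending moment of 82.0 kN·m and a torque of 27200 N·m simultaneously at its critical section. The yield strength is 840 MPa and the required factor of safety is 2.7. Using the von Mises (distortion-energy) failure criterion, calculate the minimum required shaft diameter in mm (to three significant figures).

σ_allow = σ_y/n = 840/2.7 = 311.1 MPa.
For a solid shaft σ_b = 32M/(πd³) and τ = 16T/(πd³), so the von Mises stress is σ' = (16/πd³)·√(4M²+3T²).
√(4M²+3T²) = √(4×(8.200×10^7)² + 3×(2.720×10^7)²) = 1.706×10^8 N·mm.
d³ = 16×1.706×10^8/(π×311.1) = 2.793×10^6 mm³.
d = 140.8 mm.

d = 141 mm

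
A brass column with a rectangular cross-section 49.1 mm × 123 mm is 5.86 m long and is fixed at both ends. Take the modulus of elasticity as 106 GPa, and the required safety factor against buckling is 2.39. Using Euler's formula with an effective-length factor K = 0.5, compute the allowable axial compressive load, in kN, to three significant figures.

Buckling occurs about the weak axis: I_min = h·b³/12 = 123×49.1³/12 = 1.213×10^6 mm⁴ (b = 49.1 mm is the smaller dimension).
Effective length L_e = KL = 0.5×5.86 m = 2930 mm.
Euler critical load P_cr = π²EI/L_e² = π²×106000×1.213×10^6/2930² = 147900 N.
P_allow = P_cr/n = 147900/2.39 = 61860 N.

P_allow = 61.9 kN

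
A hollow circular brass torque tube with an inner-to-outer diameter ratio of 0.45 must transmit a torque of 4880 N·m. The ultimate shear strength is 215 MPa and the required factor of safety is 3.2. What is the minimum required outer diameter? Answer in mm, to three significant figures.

d_o = 72.8 mm

τ_allow = 215/3.2 = 67.19 MPa.
For a hollow shaft τ = 16T/[πd_o³(1−k⁴)] with k = 0.45, so 1−k⁴ = 0.9590.
d_o³ = 16T/[π τ_allow (1−k⁴)] = 16×4880000/(π×67.19×0.9590) = 385700 mm³.
d_o = 72.79 mm.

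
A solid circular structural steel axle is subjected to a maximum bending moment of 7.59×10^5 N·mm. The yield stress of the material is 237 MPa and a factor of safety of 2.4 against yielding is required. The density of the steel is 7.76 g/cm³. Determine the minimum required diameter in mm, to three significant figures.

σ_allow = 237/2.4 = 98.75 MPa.
For a solid circular section σ = 32M/(πd³), so d³ = 32M/(π σ_allow) = 32×759000/(π×98.75) = 78290 mm³.
d = 42.78 mm.

d = 42.8 mm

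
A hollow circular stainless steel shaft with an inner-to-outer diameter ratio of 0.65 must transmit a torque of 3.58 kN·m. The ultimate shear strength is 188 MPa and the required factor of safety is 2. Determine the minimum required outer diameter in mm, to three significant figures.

τ_allow = 188/2 = 94.00 MPa.
For a hollow shaft τ = 16T/[πd_o³(1−k⁴)] with k = 0.65, so 1−k⁴ = 0.8215.
d_o³ = 16T/[π τ_allow (1−k⁴)] = 16×3580000/(π×94.00×0.8215) = 236100 mm³.
d_o = 61.81 mm.

d_o = 61.8 mm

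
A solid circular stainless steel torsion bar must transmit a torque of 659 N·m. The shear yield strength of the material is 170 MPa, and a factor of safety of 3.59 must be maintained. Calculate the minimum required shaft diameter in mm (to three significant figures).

d = 41.4 mm

Allowable shear stress τ_allow = 170/3.59 = 47.35 MPa.
For a solid shaft τ = 16T/(πd³), so d³ = 16T/(π τ_allow) = 16×659000/(π×47.35) = 70880 mm³.
d = (70880)^(1/3) = 41.38 mm.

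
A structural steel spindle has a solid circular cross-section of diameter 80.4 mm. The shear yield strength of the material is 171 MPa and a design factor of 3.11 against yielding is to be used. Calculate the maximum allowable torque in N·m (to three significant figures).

T_allow = 5610 N·m

τ_allow = 171/3.11 = 54.98 MPa.
For a solid shaft T_allow = τ_allow·πd³/16; πd³/16 = π×80.4³/16 = 102000 mm³.
T_allow = 54.98×102000 = 5.611×10^6 N·mm = 5611 N·m.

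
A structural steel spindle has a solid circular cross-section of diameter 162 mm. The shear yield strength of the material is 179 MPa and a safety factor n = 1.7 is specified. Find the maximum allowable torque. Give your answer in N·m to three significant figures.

T_allow = 87900 N·m

τ_allow = 179/1.7 = 105.3 MPa.
For a solid shaft T_allow = τ_allow·πd³/16; πd³/16 = π×162³/16 = 834800 mm³.
T_allow = 105.3×834800 = 8.790×10^7 N·mm = 87900 N·m.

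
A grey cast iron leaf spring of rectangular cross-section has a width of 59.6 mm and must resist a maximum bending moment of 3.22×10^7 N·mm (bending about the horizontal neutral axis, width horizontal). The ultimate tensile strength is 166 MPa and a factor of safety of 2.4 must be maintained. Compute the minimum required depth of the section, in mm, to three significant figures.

σ_allow = 166/2.4 = 69.17 MPa.
For a rectangular section σ = 6M/(bh²), so h² = 6M/(b σ_allow) = 6×3.2200×10^7/(59.6×69.17) = 46870 mm².
h = 216.5 mm.

h = 216 mm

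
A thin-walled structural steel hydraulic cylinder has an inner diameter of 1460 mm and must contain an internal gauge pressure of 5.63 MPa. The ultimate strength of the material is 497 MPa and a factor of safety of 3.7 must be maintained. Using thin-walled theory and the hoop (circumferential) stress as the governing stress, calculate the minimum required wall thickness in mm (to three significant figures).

σ_allow = 497/3.7 = 134.3 MPa.
Hoop stress σ_h = pD/(2t), so t = pD/(2σ_allow) = 5.63×1460/(2×134.3) = 30.60 mm.

t = 30.6 mm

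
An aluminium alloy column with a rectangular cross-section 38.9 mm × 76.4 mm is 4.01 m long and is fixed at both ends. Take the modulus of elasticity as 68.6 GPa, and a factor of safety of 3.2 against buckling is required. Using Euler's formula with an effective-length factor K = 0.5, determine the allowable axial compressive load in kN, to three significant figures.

P_allow = 19.7 kN

Buckling occurs about the weak axis: I_min = h·b³/12 = 76.4×38.9³/12 = 374800 mm⁴ (b = 38.9 mm is the smaller dimension).
Effective length L_e = KL = 0.5×4.01 m = 2005 mm.
Euler critical load P_cr = π²EI/L_e² = π²×68600×374800/2005² = 63120 N.
P_allow = P_cr/n = 63120/3.2 = 19720 N.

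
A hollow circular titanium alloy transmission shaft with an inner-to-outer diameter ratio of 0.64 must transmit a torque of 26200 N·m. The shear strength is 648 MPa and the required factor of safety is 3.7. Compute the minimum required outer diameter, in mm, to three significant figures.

d_o = 97.1 mm

τ_allow = 648/3.7 = 175.1 MPa.
For a hollow shaft τ = 16T/[πd_o³(1−k⁴)] with k = 0.64, so 1−k⁴ = 0.8322.
d_o³ = 16T/[π τ_allow (1−k⁴)] = 16×2.6200×10^7/(π×175.1×0.8322) = 915500 mm³.
d_o = 97.10 mm.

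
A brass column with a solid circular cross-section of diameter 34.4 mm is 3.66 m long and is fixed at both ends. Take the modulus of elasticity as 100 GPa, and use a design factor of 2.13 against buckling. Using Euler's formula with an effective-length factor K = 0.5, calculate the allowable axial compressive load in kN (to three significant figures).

P_allow = 9.51 kN

I = πd⁴/64 = π×34.4⁴/64 = 68740 mm⁴.
Effective length L_e = KL = 0.5×3.66 m = 1830 mm.
Euler critical load P_cr = π²EI/L_e² = π²×100000×68740/1830² = 20260 N.
P_allow = P_cr/n = 20260/2.13 = 9511 N.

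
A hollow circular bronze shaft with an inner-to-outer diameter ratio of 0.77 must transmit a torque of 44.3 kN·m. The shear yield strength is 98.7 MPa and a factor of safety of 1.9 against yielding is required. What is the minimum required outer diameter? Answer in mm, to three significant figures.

τ_allow = 98.7/1.9 = 51.95 MPa.
For a hollow shaft τ = 16T/[πd_o³(1−k⁴)] with k = 0.77, so 1−k⁴ = 0.6485.
d_o³ = 16T/[π τ_allow (1−k⁴)] = 16×4.4300×10^7/(π×51.95×0.6485) = 6.698×10^6 mm³.
d_o = 188.5 mm.

d_o = 188 mm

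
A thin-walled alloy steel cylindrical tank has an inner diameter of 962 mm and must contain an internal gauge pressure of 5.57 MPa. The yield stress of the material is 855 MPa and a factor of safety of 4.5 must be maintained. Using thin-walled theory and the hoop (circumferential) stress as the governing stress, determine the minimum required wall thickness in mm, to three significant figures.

t = 14.1 mm

σ_allow = 855/4.5 = 190.0 MPa.
Hoop stress σ_h = pD/(2t), so t = pD/(2σ_allow) = 5.57×962/(2×190.0) = 14.10 mm.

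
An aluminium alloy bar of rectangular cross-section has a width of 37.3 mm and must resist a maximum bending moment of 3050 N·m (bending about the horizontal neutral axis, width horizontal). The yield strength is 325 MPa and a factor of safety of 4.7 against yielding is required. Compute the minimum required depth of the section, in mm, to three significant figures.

h = 84.2 mm

σ_allow = 325/4.7 = 69.15 MPa.
For a rectangular section σ = 6M/(bh²), so h² = 6M/(b σ_allow) = 6×3050000/(37.3×69.15) = 7095 mm².
h = 84.23 mm.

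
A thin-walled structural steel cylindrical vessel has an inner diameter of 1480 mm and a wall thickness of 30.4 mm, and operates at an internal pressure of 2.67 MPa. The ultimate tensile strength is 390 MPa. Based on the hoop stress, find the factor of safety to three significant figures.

n = 6.00

σ_h = pD/(2t) = 2.67×1480/(2×30.4) = 64.99 MPa.
n = 390/64.99 = 6.001.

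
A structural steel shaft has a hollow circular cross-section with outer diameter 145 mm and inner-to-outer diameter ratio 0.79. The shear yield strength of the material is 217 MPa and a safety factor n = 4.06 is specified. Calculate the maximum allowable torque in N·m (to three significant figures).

τ_allow = 217/4.06 = 53.45 MPa.
For a hollow shaft T_allow = τ_allow·πd_o³(1−k⁴)/16 with 1−k⁴ = 0.6105, so πd_o³(1−k⁴)/16 = 365400 mm³.
T_allow = 53.45×365400 = 1.953×10^7 N·mm = 19530 N·m.

T_allow = 19500 N·m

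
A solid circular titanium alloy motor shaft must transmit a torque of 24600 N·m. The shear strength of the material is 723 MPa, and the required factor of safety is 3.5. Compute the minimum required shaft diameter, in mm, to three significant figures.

Allowable shear stress τ_allow = 723/3.5 = 206.6 MPa.
For a solid shaft τ = 16T/(πd³), so d³ = 16T/(π τ_allow) = 16×2.4600×10^7/(π×206.6) = 606500 mm³.
d = (606500)^(1/3) = 84.65 mm.

d = 84.6 mm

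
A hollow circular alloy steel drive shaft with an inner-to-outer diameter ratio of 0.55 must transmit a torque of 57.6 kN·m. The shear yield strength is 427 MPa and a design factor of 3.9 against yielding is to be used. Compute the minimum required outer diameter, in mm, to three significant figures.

d_o = 143 mm

τ_allow = 427/3.9 = 109.5 MPa.
For a hollow shaft τ = 16T/[πd_o³(1−k⁴)] with k = 0.55, so 1−k⁴ = 0.9085.
d_o³ = 16T/[π τ_allow (1−k⁴)] = 16×5.7600×10^7/(π×109.5×0.9085) = 2.949×10^6 mm³.
d_o = 143.4 mm.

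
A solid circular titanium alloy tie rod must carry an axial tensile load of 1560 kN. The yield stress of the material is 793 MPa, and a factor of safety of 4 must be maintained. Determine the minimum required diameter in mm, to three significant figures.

Allowable stress σ_allow = 793/4 = 198.2 MPa.
Required area A = F/σ_allow = 1560000/198.2 = 7869 mm².
A = πd²/4 → d = √(4A/π) = 100.1 mm.

d = 100 mm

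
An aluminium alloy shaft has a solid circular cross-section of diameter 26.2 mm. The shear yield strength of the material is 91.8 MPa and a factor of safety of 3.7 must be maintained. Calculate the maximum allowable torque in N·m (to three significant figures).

τ_allow = 91.8/3.7 = 24.81 MPa.
For a solid shaft T_allow = τ_allow·πd³/16; πd³/16 = π×26.2³/16 = 3531 mm³.
T_allow = 24.81×3531 = 87610 N·mm = 87.61 N·m.

T_allow = 87.6 N·m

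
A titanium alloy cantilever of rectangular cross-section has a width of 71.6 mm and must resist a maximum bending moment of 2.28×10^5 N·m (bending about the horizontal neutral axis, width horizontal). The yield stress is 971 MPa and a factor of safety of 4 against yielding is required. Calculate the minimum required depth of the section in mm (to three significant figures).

h = 281 mm

σ_allow = 971/4 = 242.8 MPa.
For a rectangular section σ = 6M/(bh²), so h² = 6M/(b σ_allow) = 6×2.2800×10^8/(71.6×242.8) = 78710 mm².
h = 280.5 mm.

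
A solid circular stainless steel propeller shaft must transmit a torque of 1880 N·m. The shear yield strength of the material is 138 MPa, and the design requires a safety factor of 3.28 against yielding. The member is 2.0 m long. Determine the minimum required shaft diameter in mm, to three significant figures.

d = 61.1 mm

Allowable shear stress τ_allow = 138/3.28 = 42.07 MPa.
For a solid shaft τ = 16T/(πd³), so d³ = 16T/(π τ_allow) = 16×1880000/(π×42.07) = 227600 mm³.
d = (227600)^(1/3) = 61.05 mm.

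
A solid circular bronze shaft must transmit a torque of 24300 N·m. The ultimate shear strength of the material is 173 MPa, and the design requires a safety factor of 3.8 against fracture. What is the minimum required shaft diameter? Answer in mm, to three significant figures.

d = 140 mm

Allowable shear stress τ_allow = 173/3.8 = 45.53 MPa.
For a solid shaft τ = 16T/(πd³), so d³ = 16T/(π τ_allow) = 16×2.4300×10^7/(π×45.53) = 2.718×10^6 mm³.
d = (2.718×10^6)^(1/3) = 139.6 mm.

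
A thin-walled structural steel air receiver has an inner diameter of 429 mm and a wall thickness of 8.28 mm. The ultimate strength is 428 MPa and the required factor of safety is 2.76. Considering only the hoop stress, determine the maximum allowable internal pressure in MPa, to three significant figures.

p_allow = 5.99 MPa

σ_allow = 428/2.76 = 155.1 MPa.
σ_h = pD/(2t) → p_allow = 2σ_allow t/D = 2×155.1×8.28/429 = 5.986 MPa.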